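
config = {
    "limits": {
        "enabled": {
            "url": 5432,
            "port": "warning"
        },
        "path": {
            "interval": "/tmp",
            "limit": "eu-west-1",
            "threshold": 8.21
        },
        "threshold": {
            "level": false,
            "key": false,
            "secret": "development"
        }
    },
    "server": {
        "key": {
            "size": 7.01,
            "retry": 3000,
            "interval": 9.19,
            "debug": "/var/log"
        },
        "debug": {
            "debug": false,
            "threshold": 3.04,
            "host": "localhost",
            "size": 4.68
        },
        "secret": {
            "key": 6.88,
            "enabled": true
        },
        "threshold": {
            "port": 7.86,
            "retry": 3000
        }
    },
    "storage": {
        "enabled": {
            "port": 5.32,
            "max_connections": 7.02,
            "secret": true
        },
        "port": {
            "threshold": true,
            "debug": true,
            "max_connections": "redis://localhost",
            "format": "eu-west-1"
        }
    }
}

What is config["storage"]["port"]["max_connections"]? "redis://localhost"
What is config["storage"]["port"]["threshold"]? True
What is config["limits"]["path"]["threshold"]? 8.21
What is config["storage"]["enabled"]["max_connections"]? 7.02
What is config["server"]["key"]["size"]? 7.01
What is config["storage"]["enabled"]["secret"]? True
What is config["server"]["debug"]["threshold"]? 3.04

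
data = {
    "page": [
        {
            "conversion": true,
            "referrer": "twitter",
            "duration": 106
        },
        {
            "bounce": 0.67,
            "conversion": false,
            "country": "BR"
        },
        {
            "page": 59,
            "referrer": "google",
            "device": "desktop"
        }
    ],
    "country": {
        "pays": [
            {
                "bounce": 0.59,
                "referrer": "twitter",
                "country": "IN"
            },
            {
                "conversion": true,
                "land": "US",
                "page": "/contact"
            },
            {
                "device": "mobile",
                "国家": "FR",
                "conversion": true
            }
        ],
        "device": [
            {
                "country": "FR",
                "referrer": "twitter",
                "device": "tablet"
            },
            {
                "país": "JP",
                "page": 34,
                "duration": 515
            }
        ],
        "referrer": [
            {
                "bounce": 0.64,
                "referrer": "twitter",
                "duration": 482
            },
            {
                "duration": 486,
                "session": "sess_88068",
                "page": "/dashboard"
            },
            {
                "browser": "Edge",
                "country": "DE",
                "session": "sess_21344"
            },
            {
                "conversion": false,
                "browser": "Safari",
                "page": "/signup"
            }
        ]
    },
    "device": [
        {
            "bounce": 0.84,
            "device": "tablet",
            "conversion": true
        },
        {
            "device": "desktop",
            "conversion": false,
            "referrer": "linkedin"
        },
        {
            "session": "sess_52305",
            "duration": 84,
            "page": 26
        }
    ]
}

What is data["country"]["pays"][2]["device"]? "mobile"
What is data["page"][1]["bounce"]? 0.67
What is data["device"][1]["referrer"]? "linkedin"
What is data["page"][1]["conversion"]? False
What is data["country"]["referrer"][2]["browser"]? "Edge"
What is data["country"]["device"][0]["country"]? "FR"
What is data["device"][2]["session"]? "sess_52305"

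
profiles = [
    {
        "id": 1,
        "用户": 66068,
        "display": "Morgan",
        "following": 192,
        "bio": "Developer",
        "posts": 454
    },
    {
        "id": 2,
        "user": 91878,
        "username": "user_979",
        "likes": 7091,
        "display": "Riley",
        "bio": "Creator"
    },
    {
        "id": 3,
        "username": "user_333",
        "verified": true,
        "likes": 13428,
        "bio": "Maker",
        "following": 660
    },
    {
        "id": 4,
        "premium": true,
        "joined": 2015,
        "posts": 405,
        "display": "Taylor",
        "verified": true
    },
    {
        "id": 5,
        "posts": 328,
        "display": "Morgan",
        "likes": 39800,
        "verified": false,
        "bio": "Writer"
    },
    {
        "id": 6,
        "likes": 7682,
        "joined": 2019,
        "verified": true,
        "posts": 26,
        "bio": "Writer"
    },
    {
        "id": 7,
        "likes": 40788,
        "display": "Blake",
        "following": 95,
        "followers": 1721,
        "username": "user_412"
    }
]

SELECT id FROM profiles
[1, 2, 3, 4, 5, 6, 7]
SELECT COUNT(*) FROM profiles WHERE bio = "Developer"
1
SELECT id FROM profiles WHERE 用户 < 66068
[]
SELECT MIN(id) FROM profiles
1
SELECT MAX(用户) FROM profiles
66068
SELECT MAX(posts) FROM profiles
454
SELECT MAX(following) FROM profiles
660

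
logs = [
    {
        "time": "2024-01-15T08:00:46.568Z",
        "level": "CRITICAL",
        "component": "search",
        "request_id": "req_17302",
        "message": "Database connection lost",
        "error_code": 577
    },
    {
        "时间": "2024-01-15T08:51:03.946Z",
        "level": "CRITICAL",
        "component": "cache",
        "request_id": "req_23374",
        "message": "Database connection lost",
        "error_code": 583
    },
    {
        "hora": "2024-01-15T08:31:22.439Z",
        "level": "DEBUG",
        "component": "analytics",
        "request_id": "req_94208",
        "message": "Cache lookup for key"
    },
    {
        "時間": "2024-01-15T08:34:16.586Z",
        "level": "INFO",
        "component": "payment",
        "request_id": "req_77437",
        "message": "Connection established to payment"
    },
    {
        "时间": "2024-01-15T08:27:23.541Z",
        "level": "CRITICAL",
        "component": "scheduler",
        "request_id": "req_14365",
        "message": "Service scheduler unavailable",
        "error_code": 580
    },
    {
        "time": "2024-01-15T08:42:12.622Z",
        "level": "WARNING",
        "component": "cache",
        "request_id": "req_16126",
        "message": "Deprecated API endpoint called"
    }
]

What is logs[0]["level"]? "CRITICAL"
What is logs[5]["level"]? "WARNING"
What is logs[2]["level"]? "DEBUG"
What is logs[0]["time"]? "2024-01-15T08:00:46.568Z"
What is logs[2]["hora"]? "2024-01-15T08:31:22.439Z"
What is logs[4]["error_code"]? 580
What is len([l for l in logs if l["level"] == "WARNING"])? 1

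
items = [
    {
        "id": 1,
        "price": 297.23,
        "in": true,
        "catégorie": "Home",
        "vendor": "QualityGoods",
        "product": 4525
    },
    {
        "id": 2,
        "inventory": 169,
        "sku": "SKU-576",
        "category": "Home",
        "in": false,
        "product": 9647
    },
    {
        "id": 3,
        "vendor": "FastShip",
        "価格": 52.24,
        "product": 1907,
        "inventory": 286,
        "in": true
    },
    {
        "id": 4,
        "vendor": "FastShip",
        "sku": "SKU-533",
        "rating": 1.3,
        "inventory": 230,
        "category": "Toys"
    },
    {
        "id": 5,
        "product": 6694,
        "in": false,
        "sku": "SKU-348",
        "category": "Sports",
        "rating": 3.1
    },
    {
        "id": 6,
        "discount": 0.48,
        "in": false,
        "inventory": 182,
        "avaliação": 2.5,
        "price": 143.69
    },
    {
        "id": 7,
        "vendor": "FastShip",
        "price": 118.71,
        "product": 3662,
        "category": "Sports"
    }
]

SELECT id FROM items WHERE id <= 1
[1]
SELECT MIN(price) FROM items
118.71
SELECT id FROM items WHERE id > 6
[7]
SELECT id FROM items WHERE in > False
[1, 3]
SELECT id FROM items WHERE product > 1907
[1, 2, 5, 7]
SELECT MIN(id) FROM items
1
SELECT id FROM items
[1, 2, 3, 4, 5, 6, 7]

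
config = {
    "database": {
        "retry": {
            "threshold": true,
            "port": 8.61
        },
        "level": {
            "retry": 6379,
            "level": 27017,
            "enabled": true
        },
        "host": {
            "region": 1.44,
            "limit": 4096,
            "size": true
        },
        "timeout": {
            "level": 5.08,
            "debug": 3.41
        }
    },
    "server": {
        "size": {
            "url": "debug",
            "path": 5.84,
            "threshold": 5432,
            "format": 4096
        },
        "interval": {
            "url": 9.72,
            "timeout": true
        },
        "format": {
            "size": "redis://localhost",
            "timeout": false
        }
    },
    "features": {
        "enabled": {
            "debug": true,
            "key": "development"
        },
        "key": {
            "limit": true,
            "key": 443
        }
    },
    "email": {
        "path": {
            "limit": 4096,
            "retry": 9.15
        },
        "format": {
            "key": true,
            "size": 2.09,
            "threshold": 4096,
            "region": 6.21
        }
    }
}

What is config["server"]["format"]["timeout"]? False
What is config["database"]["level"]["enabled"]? True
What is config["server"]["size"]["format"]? 4096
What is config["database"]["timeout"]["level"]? 5.08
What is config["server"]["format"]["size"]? "redis://localhost"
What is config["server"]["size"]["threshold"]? 5432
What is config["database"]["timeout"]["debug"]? 3.41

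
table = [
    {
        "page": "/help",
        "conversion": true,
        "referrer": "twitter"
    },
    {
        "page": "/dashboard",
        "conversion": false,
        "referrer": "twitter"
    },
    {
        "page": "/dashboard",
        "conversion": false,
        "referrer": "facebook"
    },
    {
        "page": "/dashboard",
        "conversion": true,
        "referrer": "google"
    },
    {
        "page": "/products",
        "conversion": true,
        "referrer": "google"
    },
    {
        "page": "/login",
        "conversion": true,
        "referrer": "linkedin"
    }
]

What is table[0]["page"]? "/help"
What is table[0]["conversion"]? True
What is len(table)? 6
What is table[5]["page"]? "/login"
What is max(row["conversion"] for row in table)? True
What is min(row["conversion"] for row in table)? False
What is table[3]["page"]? "/dashboard"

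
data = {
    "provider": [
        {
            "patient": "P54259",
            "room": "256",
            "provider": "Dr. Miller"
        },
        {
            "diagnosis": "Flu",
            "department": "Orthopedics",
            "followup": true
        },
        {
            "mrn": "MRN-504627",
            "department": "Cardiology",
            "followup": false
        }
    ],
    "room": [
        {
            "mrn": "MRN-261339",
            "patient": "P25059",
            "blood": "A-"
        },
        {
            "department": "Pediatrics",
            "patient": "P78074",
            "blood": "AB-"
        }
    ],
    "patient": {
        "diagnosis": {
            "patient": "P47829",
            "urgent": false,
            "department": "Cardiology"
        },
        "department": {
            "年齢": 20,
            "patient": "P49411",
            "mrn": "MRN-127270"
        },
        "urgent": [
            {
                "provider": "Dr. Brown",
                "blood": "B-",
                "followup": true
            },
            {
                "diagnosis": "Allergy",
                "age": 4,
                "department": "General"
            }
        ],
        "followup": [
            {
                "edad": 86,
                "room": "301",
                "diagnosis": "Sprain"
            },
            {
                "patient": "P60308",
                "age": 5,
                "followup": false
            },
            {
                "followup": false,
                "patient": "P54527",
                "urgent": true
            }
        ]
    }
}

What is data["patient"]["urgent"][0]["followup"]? True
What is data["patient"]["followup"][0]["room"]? "301"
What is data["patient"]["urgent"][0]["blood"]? "B-"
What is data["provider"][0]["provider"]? "Dr. Miller"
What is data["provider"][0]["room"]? "256"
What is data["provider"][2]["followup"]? False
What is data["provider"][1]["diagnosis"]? "Flu"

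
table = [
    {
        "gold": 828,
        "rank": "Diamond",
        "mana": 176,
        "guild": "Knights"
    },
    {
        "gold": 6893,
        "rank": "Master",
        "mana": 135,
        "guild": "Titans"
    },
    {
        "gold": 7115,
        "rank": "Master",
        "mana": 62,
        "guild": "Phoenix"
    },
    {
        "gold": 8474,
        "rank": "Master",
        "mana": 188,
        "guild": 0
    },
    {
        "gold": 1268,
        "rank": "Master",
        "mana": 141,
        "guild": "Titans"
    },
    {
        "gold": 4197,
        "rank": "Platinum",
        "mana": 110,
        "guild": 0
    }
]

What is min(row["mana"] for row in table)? 62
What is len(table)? 6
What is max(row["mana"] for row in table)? 188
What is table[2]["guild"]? "Phoenix"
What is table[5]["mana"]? 110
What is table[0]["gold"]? 828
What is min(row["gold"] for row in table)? 828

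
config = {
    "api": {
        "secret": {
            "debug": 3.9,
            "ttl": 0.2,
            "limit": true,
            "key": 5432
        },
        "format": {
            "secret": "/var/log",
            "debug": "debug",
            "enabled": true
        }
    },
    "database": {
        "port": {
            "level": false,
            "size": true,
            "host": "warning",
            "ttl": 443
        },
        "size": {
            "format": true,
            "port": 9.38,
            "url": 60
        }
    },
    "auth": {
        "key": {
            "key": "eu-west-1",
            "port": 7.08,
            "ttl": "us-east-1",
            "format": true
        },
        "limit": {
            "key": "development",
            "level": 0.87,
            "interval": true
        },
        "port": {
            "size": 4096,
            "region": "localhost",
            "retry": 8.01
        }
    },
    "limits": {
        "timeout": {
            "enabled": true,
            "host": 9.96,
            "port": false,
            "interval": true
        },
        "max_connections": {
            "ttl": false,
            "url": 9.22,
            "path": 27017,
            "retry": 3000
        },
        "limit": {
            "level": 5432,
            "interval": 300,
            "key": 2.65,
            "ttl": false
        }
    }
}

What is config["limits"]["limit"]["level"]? 5432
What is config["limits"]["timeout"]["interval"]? True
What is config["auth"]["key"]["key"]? "eu-west-1"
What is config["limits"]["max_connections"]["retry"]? 3000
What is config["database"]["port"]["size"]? True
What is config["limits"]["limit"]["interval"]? 300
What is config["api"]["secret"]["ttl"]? 0.2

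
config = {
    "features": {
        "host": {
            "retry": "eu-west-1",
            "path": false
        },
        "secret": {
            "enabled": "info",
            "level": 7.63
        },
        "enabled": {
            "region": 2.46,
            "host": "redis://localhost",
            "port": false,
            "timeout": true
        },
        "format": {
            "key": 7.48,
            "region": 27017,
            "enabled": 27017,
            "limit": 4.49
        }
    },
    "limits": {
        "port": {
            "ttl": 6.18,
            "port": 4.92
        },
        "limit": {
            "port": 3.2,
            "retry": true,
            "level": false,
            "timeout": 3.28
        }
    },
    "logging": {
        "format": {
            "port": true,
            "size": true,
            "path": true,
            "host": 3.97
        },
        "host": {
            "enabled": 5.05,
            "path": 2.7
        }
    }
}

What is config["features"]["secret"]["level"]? 7.63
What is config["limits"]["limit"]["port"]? 3.2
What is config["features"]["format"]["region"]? 27017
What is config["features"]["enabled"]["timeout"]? True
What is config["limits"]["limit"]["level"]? False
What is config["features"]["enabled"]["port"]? False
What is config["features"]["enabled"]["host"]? "redis://localhost"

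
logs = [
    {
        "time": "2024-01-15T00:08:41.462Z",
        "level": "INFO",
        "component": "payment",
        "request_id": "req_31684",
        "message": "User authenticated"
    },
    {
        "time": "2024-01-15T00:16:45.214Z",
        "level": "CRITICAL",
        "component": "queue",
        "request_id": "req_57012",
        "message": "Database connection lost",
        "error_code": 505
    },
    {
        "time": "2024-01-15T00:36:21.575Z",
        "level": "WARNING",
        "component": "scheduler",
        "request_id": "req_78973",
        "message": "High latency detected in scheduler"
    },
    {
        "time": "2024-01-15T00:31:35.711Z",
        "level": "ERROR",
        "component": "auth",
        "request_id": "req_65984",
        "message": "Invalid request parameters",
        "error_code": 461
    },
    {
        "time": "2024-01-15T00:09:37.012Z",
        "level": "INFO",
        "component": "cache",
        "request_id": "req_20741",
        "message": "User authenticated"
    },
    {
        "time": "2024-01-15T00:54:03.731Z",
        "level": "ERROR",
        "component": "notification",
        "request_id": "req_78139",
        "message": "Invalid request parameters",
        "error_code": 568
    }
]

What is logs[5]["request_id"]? "req_78139"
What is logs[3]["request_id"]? "req_65984"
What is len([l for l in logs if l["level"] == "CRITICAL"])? 1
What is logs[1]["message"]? "Database connection lost"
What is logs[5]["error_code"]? 568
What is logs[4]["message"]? "User authenticated"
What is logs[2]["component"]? "scheduler"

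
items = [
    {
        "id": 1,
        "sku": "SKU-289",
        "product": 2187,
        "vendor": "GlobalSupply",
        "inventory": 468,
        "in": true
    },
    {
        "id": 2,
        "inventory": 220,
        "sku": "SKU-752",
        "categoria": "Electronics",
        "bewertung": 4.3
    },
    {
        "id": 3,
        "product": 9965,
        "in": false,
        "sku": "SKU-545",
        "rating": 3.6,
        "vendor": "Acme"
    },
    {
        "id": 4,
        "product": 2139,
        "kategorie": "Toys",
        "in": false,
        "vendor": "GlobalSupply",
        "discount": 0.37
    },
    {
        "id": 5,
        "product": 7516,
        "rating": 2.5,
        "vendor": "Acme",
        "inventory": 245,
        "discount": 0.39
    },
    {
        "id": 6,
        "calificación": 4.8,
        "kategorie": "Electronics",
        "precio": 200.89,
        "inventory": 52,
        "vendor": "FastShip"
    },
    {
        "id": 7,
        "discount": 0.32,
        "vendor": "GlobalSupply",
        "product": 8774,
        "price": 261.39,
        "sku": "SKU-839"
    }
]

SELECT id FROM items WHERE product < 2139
[]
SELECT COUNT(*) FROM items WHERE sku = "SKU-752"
1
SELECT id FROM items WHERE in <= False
[3, 4]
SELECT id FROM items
[1, 2, 3, 4, 5, 6, 7]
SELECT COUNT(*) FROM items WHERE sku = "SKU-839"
1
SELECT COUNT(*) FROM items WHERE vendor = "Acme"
2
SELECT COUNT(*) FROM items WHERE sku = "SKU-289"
1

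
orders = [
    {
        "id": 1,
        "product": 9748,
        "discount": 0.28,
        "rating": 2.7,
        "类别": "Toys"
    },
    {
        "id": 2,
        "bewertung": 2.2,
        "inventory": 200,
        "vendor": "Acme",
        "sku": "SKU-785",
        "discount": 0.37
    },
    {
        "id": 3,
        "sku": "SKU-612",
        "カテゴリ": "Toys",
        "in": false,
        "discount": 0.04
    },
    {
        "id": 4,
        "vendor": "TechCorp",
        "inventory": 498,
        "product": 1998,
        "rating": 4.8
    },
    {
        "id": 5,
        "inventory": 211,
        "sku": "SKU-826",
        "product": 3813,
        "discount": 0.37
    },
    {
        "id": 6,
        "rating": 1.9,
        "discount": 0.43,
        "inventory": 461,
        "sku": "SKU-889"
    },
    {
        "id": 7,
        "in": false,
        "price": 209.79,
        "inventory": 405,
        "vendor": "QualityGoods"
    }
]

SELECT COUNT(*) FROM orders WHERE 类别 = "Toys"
1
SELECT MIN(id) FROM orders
1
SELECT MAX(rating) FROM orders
4.8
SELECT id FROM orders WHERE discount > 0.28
[2, 5, 6]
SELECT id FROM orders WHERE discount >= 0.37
[2, 5, 6]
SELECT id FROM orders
[1, 2, 3, 4, 5, 6, 7]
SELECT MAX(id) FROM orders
7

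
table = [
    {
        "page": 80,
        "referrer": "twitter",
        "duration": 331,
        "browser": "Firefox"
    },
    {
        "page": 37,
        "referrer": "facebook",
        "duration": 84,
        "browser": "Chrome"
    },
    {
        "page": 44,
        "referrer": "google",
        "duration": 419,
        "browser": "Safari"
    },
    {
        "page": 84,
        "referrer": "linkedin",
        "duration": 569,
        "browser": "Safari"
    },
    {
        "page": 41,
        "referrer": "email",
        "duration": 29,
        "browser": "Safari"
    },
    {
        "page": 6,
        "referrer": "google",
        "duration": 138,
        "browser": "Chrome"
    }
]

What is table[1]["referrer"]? "facebook"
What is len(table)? 6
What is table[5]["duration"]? 138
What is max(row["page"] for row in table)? 84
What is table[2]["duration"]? 419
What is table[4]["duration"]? 29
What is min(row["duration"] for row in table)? 29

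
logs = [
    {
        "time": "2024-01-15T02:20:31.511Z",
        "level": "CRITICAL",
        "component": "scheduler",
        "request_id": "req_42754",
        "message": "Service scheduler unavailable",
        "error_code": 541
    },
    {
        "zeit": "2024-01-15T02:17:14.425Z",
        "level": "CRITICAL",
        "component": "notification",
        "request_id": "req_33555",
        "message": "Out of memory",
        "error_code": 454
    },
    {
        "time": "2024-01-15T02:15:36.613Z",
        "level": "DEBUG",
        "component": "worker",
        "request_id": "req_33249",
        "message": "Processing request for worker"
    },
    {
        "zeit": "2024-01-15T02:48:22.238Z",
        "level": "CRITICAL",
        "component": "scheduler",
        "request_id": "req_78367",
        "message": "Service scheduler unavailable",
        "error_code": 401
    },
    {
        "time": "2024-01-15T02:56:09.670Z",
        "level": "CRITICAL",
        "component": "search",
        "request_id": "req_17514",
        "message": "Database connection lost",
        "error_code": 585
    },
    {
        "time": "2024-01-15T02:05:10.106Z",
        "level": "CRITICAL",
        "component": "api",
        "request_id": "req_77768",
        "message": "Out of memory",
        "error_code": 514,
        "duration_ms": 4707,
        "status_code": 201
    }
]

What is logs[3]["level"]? "CRITICAL"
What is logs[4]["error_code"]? 585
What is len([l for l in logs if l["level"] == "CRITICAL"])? 5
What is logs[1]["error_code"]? 454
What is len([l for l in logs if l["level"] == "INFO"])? 0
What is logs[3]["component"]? "scheduler"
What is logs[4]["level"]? "CRITICAL"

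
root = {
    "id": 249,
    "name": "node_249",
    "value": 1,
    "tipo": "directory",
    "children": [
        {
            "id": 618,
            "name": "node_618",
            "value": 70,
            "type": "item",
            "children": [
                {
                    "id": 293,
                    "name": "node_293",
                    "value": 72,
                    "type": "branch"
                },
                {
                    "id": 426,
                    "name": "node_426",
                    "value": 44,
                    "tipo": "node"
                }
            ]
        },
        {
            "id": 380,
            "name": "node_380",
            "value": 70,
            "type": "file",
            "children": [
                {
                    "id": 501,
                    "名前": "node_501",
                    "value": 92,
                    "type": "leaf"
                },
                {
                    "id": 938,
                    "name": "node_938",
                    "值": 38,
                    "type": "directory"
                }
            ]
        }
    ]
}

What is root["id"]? 249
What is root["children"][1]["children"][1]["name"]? "node_938"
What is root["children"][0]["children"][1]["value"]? 44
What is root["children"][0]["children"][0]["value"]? 72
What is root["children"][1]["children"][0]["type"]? "leaf"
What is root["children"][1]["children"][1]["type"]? "directory"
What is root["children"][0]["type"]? "item"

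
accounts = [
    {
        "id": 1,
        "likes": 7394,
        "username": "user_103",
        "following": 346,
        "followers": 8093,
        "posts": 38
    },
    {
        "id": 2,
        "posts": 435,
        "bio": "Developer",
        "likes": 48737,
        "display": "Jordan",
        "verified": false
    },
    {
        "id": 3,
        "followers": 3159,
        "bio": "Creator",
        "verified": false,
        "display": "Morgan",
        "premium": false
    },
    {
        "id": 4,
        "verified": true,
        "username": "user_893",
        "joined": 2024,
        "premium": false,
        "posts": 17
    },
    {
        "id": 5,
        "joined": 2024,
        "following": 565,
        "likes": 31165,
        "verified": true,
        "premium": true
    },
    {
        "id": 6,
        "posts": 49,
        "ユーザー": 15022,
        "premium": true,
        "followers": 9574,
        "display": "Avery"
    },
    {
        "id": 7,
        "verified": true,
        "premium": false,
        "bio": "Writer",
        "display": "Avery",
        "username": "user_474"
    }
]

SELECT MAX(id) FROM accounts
7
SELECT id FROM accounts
[1, 2, 3, 4, 5, 6, 7]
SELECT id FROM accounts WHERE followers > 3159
[1, 6]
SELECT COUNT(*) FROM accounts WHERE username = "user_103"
1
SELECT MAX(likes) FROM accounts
48737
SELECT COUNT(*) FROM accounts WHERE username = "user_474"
1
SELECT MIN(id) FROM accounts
1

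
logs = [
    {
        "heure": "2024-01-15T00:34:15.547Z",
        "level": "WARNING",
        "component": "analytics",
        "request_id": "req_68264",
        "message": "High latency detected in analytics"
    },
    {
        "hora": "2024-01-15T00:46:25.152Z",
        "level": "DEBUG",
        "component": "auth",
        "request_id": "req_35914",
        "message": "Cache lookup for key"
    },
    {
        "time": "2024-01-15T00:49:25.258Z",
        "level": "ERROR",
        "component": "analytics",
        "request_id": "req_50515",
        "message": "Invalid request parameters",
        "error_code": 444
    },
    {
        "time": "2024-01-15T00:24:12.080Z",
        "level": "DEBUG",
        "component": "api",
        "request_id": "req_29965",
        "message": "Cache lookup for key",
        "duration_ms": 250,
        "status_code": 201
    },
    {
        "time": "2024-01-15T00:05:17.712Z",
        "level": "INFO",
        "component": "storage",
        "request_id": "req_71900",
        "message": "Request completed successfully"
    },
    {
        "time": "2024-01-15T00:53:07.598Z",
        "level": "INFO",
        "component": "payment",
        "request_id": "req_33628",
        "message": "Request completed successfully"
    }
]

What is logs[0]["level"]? "WARNING"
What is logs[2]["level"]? "ERROR"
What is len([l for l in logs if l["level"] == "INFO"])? 2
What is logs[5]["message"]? "Request completed successfully"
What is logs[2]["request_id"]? "req_50515"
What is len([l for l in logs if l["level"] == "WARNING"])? 1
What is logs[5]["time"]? "2024-01-15T00:53:07.598Z"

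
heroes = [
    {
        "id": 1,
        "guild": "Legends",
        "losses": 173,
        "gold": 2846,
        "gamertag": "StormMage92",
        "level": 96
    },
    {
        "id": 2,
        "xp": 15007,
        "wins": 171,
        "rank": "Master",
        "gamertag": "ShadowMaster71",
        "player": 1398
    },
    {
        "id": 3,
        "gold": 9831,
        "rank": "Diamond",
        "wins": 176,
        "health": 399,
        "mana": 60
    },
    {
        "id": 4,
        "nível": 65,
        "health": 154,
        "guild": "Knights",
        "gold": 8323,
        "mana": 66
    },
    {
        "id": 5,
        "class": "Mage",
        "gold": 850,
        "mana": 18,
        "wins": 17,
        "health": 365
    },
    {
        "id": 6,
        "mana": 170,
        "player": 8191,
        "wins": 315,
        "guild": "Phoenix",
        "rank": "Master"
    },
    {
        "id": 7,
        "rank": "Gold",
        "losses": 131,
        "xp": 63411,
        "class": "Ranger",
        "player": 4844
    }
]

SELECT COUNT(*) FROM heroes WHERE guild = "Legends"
1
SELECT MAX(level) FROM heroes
96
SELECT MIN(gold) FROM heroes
850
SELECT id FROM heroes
[1, 2, 3, 4, 5, 6, 7]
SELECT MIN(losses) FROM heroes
131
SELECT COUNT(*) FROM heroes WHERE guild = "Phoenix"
1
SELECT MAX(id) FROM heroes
7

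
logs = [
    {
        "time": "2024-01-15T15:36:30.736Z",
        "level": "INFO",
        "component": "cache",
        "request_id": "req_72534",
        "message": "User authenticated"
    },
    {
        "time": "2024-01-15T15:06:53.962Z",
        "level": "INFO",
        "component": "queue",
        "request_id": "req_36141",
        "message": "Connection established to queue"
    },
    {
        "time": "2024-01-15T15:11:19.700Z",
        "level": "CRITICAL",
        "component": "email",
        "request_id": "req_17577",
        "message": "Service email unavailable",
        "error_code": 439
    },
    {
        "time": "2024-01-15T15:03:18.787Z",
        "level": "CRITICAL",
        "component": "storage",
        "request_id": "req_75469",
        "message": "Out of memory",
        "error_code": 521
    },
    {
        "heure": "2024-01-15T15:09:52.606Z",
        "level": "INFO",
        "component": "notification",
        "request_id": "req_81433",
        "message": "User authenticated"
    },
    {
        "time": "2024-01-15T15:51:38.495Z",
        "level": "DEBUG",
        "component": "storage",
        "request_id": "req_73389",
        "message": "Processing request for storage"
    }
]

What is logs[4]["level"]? "INFO"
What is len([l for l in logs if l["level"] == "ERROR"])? 0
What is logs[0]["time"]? "2024-01-15T15:36:30.736Z"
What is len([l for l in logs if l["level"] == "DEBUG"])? 1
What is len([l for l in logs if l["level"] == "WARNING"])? 0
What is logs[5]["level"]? "DEBUG"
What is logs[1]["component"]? "queue"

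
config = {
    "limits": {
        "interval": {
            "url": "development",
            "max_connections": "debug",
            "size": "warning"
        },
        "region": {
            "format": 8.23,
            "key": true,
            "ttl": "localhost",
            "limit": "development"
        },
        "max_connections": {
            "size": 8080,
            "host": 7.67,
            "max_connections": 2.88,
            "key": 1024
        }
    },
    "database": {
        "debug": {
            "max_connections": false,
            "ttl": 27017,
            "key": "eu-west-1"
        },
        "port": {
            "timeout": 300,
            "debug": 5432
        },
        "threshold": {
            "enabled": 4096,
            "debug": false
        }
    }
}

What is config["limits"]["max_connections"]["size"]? 8080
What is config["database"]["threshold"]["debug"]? False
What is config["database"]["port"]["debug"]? 5432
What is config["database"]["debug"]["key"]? "eu-west-1"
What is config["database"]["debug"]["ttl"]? 27017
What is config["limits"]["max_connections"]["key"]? 1024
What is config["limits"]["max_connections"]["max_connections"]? 2.88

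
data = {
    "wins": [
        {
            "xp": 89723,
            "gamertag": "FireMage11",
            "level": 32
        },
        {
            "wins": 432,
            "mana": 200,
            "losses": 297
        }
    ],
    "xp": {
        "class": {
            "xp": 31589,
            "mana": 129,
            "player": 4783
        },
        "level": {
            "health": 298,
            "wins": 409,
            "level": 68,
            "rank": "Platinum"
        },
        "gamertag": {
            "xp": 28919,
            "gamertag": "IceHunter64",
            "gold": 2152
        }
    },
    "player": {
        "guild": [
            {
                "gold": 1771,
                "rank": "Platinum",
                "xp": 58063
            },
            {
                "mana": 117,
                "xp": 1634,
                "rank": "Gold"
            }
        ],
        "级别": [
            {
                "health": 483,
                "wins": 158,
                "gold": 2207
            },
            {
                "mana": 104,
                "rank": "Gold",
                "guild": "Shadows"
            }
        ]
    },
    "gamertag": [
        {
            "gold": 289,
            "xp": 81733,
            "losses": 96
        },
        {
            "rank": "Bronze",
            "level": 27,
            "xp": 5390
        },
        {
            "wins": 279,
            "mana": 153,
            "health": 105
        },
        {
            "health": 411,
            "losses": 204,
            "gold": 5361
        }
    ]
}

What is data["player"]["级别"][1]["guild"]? "Shadows"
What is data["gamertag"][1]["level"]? 27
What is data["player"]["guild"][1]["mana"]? 117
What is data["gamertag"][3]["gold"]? 5361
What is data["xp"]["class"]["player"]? 4783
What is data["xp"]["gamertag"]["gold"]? 2152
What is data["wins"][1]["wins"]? 432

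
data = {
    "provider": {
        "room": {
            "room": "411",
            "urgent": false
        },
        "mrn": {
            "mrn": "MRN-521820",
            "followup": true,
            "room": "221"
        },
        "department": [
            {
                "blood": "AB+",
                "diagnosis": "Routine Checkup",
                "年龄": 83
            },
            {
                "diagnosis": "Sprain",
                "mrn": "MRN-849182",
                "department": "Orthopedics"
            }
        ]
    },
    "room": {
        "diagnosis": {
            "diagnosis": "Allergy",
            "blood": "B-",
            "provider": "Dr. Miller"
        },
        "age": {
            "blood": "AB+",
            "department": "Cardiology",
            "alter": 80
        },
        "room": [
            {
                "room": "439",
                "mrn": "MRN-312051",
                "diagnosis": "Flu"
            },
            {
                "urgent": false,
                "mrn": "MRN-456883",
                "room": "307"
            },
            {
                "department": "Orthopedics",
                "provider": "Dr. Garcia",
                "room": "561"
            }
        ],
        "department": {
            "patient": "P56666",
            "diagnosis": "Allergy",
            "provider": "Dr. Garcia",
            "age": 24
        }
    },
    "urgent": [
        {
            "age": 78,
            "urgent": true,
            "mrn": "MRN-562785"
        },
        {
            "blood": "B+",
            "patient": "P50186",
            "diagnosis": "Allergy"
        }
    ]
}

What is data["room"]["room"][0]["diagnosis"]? "Flu"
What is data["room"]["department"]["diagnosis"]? "Allergy"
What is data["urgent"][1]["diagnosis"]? "Allergy"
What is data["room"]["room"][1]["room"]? "307"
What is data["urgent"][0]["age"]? 78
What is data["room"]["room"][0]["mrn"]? "MRN-312051"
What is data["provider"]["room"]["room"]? "411"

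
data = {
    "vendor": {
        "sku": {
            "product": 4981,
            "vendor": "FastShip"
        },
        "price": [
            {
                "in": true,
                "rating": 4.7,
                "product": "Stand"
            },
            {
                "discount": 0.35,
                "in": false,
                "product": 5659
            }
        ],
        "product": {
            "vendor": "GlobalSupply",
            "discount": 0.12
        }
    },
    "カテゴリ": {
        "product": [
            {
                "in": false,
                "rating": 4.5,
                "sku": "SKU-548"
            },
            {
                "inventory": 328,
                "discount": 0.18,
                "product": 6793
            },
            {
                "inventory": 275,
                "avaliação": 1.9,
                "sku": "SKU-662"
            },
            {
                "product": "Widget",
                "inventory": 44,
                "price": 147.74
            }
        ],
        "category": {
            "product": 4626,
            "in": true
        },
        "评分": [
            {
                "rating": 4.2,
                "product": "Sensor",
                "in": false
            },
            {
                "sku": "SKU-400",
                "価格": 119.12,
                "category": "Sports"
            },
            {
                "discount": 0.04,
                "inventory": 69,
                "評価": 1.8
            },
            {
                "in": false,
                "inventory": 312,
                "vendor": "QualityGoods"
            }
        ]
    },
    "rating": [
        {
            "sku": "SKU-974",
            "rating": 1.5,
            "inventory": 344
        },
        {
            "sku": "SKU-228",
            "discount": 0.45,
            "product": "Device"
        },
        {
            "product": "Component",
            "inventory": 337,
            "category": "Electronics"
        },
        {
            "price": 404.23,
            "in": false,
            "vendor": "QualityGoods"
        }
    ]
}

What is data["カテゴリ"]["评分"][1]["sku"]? "SKU-400"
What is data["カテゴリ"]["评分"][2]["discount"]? 0.04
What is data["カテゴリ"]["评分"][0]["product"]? "Sensor"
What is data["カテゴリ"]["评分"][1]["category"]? "Sports"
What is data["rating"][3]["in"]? False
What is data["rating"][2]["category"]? "Electronics"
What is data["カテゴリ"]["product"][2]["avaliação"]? 1.9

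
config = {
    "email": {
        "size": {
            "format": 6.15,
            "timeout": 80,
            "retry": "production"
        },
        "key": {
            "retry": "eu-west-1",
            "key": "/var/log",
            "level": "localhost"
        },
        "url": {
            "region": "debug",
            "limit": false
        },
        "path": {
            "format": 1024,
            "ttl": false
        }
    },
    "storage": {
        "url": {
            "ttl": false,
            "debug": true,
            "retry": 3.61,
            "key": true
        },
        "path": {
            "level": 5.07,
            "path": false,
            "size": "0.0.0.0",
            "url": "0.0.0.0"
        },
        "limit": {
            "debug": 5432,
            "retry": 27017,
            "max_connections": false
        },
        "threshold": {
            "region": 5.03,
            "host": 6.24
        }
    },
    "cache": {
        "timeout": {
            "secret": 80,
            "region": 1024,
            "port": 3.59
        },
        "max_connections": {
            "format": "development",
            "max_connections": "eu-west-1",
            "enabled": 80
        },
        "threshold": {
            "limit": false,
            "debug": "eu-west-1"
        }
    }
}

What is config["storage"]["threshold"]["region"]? 5.03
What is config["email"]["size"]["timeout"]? 80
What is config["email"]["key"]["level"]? "localhost"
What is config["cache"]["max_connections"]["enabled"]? 80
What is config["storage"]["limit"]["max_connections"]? False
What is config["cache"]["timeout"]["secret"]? 80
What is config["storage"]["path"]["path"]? False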